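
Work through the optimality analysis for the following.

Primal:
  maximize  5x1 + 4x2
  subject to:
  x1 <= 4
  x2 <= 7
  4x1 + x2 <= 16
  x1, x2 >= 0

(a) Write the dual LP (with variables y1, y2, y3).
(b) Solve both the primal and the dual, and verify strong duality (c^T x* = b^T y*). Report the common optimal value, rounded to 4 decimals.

The standard primal-dual pair for 'max c^T x s.t. A x <= b, x >= 0' is:
  Dual:  min b^T y  s.t.  A^T y >= c,  y >= 0.

So the dual LP is:
  minimize  4y1 + 7y2 + 16y3
  subject to:
    y1 + 4y3 >= 5
    y2 + y3 >= 4
    y1, y2, y3 >= 0

Solving the primal: x* = (2.25, 7).
  primal value c^T x* = 39.25.
Solving the dual: y* = (0, 2.75, 1.25).
  dual value b^T y* = 39.25.
Strong duality: c^T x* = b^T y*. Confirmed.

39.25


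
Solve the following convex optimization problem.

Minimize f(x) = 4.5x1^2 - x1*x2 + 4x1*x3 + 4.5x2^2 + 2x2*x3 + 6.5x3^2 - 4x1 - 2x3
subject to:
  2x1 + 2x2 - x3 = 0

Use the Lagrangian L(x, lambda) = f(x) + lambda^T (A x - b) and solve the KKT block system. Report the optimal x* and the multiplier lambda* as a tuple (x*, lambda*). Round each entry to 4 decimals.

Form the Lagrangian:
  L(x, lambda) = (1/2) x^T Q x + c^T x + lambda^T (A x - b)
Stationarity (grad_x L = 0): Q x + c + A^T lambda = 0.
Primal feasibility: A x = b.

This gives the KKT block system:
  [ Q   A^T ] [ x     ]   [-c ]
  [ A    0  ] [ lambda ] = [ b ]

Solving the linear system:
  x*      = (0.2232, -0.1458, 0.1548)
  lambda* = (0.6131)
  f(x*)   = -0.6012

x* = (0.2232, -0.1458, 0.1548), lambda* = (0.6131)


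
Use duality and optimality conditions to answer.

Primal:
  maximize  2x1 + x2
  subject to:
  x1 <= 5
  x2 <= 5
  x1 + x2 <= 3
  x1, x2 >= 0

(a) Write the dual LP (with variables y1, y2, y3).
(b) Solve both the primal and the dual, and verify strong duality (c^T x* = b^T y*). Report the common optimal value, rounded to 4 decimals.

The standard primal-dual pair for 'max c^T x s.t. A x <= b, x >= 0' is:
  Dual:  min b^T y  s.t.  A^T y >= c,  y >= 0.

So the dual LP is:
  minimize  5y1 + 5y2 + 3y3
  subject to:
    y1 + y3 >= 2
    y2 + y3 >= 1
    y1, y2, y3 >= 0

Solving the primal: x* = (3, 0).
  primal value c^T x* = 6.
Solving the dual: y* = (0, 0, 2).
  dual value b^T y* = 6.
Strong duality: c^T x* = b^T y*. Confirmed.

6


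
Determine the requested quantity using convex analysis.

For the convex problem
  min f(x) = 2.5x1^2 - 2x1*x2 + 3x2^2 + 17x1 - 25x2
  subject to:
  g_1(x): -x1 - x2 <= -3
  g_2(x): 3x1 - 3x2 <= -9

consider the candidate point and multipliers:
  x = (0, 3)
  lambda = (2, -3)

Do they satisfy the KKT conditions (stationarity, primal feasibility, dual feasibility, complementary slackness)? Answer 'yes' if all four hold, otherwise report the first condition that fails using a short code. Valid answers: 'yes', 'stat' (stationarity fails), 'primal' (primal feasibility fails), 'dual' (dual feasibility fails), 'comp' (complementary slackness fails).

Gradient of f: grad f(x) = Q x + c = (11, -7)
Constraint values g_i(x) = a_i^T x - b_i:
  g_1((0, 3)) = 0
  g_2((0, 3)) = 0
Stationarity residual: grad f(x) + sum_i lambda_i a_i = (0, 0)
  -> stationarity OK
Primal feasibility (all g_i <= 0): OK
Dual feasibility (all lambda_i >= 0): FAILS
Complementary slackness (lambda_i * g_i(x) = 0 for all i): OK

Verdict: the first failing condition is dual_feasibility -> dual.

dual


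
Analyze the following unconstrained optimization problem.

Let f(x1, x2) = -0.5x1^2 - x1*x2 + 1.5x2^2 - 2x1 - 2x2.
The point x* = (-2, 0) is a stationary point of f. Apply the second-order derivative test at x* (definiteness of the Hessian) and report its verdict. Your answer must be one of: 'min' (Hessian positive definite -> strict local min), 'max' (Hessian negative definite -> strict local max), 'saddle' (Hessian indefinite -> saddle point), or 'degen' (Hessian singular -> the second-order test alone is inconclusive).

Compute the Hessian H = grad^2 f:
  H = [[-1, -1], [-1, 3]]
Verify stationarity: grad f(x*) = H x* + g = (0, 0).
Eigenvalues of H: -1.2361, 3.2361.
Eigenvalues have mixed signs, so H is indefinite -> x* is a saddle point.

saddle


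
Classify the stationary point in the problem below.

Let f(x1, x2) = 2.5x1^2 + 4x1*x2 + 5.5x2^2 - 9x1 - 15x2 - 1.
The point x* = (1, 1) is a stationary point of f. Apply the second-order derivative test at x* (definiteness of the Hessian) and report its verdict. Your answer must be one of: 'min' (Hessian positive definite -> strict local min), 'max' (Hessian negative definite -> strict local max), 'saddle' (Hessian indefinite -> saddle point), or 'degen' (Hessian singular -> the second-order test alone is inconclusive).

Compute the Hessian H = grad^2 f:
  H = [[5, 4], [4, 11]]
Verify stationarity: grad f(x*) = H x* + g = (0, 0).
Eigenvalues of H: 3, 13.
Both eigenvalues > 0, so H is positive definite -> x* is a strict local min.

min


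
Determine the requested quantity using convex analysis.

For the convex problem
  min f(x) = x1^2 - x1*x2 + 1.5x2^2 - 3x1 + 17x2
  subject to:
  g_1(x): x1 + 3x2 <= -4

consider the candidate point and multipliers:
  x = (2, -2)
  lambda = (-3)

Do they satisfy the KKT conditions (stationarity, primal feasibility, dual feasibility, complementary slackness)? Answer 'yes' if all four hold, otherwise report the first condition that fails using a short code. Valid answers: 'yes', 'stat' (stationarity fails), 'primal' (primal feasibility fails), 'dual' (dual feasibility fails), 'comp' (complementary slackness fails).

Gradient of f: grad f(x) = Q x + c = (3, 9)
Constraint values g_i(x) = a_i^T x - b_i:
  g_1((2, -2)) = 0
Stationarity residual: grad f(x) + sum_i lambda_i a_i = (0, 0)
  -> stationarity OK
Primal feasibility (all g_i <= 0): OK
Dual feasibility (all lambda_i >= 0): FAILS
Complementary slackness (lambda_i * g_i(x) = 0 for all i): OK

Verdict: the first failing condition is dual_feasibility -> dual.

dual


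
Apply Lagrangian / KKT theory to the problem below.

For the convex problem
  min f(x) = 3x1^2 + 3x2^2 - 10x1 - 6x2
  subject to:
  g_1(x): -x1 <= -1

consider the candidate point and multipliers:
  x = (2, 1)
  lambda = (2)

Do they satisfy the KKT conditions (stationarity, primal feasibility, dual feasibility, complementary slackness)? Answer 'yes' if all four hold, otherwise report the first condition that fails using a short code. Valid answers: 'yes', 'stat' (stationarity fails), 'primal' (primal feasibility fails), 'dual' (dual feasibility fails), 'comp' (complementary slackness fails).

Gradient of f: grad f(x) = Q x + c = (2, 0)
Constraint values g_i(x) = a_i^T x - b_i:
  g_1((2, 1)) = -1
Stationarity residual: grad f(x) + sum_i lambda_i a_i = (0, 0)
  -> stationarity OK
Primal feasibility (all g_i <= 0): OK
Dual feasibility (all lambda_i >= 0): OK
Complementary slackness (lambda_i * g_i(x) = 0 for all i): FAILS

Verdict: the first failing condition is complementary_slackness -> comp.

comp


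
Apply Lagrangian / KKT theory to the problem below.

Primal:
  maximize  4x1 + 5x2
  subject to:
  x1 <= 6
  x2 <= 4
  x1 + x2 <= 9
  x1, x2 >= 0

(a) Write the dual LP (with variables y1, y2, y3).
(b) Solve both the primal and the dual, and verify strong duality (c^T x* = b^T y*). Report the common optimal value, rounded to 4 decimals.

The standard primal-dual pair for 'max c^T x s.t. A x <= b, x >= 0' is:
  Dual:  min b^T y  s.t.  A^T y >= c,  y >= 0.

So the dual LP is:
  minimize  6y1 + 4y2 + 9y3
  subject to:
    y1 + y3 >= 4
    y2 + y3 >= 5
    y1, y2, y3 >= 0

Solving the primal: x* = (5, 4).
  primal value c^T x* = 40.
Solving the dual: y* = (0, 1, 4).
  dual value b^T y* = 40.
Strong duality: c^T x* = b^T y*. Confirmed.

40


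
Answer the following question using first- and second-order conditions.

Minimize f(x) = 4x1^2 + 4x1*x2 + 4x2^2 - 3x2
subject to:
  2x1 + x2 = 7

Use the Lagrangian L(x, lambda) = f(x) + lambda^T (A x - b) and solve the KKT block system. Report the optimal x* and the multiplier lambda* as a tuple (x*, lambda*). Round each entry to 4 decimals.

Form the Lagrangian:
  L(x, lambda) = (1/2) x^T Q x + c^T x + lambda^T (A x - b)
Stationarity (grad_x L = 0): Q x + c + A^T lambda = 0.
Primal feasibility: A x = b.

This gives the KKT block system:
  [ Q   A^T ] [ x     ]   [-c ]
  [ A    0  ] [ lambda ] = [ b ]

Solving the linear system:
  x*      = (3.25, 0.5)
  lambda* = (-14)
  f(x*)   = 48.25

x* = (3.25, 0.5), lambda* = (-14)


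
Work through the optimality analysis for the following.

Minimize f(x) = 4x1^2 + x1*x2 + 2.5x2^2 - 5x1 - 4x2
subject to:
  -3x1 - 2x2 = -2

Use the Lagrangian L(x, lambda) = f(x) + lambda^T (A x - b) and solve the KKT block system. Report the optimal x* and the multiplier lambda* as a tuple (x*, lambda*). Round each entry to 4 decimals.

Form the Lagrangian:
  L(x, lambda) = (1/2) x^T Q x + c^T x + lambda^T (A x - b)
Stationarity (grad_x L = 0): Q x + c + A^T lambda = 0.
Primal feasibility: A x = b.

This gives the KKT block system:
  [ Q   A^T ] [ x     ]   [-c ]
  [ A    0  ] [ lambda ] = [ b ]

Solving the linear system:
  x*      = (0.3385, 0.4923)
  lambda* = (-0.6)
  f(x*)   = -2.4308

x* = (0.3385, 0.4923), lambda* = (-0.6)


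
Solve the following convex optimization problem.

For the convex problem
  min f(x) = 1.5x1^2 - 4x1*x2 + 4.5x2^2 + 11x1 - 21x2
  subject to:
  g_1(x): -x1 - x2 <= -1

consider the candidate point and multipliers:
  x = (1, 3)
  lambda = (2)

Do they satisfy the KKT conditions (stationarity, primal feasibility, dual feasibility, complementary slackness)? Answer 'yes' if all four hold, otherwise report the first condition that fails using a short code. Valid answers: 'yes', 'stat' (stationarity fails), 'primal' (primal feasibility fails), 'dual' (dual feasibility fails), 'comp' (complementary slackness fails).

Gradient of f: grad f(x) = Q x + c = (2, 2)
Constraint values g_i(x) = a_i^T x - b_i:
  g_1((1, 3)) = -3
Stationarity residual: grad f(x) + sum_i lambda_i a_i = (0, 0)
  -> stationarity OK
Primal feasibility (all g_i <= 0): OK
Dual feasibility (all lambda_i >= 0): OK
Complementary slackness (lambda_i * g_i(x) = 0 for all i): FAILS

Verdict: the first failing condition is complementary_slackness -> comp.

comp


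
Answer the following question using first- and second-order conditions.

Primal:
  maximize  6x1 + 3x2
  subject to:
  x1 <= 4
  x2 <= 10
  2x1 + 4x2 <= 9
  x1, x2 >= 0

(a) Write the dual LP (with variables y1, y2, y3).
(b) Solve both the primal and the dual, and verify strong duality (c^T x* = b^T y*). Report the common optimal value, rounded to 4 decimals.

The standard primal-dual pair for 'max c^T x s.t. A x <= b, x >= 0' is:
  Dual:  min b^T y  s.t.  A^T y >= c,  y >= 0.

So the dual LP is:
  minimize  4y1 + 10y2 + 9y3
  subject to:
    y1 + 2y3 >= 6
    y2 + 4y3 >= 3
    y1, y2, y3 >= 0

Solving the primal: x* = (4, 0.25).
  primal value c^T x* = 24.75.
Solving the dual: y* = (4.5, 0, 0.75).
  dual value b^T y* = 24.75.
Strong duality: c^T x* = b^T y*. Confirmed.

24.75


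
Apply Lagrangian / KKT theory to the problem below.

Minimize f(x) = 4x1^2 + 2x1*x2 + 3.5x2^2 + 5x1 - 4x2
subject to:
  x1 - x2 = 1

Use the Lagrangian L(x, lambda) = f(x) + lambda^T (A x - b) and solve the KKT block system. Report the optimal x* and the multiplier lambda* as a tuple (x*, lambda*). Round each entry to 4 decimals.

Form the Lagrangian:
  L(x, lambda) = (1/2) x^T Q x + c^T x + lambda^T (A x - b)
Stationarity (grad_x L = 0): Q x + c + A^T lambda = 0.
Primal feasibility: A x = b.

This gives the KKT block system:
  [ Q   A^T ] [ x     ]   [-c ]
  [ A    0  ] [ lambda ] = [ b ]

Solving the linear system:
  x*      = (0.4211, -0.5789)
  lambda* = (-7.2105)
  f(x*)   = 5.8158

x* = (0.4211, -0.5789), lambda* = (-7.2105)


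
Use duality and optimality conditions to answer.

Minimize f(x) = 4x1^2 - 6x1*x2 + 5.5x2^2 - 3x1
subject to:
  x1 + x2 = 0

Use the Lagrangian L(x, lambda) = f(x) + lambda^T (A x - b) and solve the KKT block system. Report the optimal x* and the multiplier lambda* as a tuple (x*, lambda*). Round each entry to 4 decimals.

Form the Lagrangian:
  L(x, lambda) = (1/2) x^T Q x + c^T x + lambda^T (A x - b)
Stationarity (grad_x L = 0): Q x + c + A^T lambda = 0.
Primal feasibility: A x = b.

This gives the KKT block system:
  [ Q   A^T ] [ x     ]   [-c ]
  [ A    0  ] [ lambda ] = [ b ]

Solving the linear system:
  x*      = (0.0968, -0.0968)
  lambda* = (1.6452)
  f(x*)   = -0.1452

x* = (0.0968, -0.0968), lambda* = (1.6452)


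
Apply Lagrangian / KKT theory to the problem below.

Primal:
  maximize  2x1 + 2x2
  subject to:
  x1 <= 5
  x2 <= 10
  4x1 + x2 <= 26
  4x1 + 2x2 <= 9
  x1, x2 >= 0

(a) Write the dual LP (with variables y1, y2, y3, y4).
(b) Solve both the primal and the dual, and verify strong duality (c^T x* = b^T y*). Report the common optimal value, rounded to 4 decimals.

The standard primal-dual pair for 'max c^T x s.t. A x <= b, x >= 0' is:
  Dual:  min b^T y  s.t.  A^T y >= c,  y >= 0.

So the dual LP is:
  minimize  5y1 + 10y2 + 26y3 + 9y4
  subject to:
    y1 + 4y3 + 4y4 >= 2
    y2 + y3 + 2y4 >= 2
    y1, y2, y3, y4 >= 0

Solving the primal: x* = (0, 4.5).
  primal value c^T x* = 9.
Solving the dual: y* = (0, 0, 0, 1).
  dual value b^T y* = 9.
Strong duality: c^T x* = b^T y*. Confirmed.

9


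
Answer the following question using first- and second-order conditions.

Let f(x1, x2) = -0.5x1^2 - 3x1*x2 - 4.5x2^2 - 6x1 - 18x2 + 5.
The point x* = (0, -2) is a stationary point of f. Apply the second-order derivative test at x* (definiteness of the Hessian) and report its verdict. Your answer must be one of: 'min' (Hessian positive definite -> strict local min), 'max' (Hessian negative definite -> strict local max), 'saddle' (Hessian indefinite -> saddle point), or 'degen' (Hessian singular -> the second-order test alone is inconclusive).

Compute the Hessian H = grad^2 f:
  H = [[-1, -3], [-3, -9]]
Verify stationarity: grad f(x*) = H x* + g = (0, 0).
Eigenvalues of H: -10, 0.
H has a zero eigenvalue (singular; negative semidefinite but not definite), so H is neither positive definite, negative definite, nor indefinite. The second-order test alone is inconclusive -> degen.
(Indeed, f is constant along the null direction of H through x*, so x* is not a strict local extremum.)

degen


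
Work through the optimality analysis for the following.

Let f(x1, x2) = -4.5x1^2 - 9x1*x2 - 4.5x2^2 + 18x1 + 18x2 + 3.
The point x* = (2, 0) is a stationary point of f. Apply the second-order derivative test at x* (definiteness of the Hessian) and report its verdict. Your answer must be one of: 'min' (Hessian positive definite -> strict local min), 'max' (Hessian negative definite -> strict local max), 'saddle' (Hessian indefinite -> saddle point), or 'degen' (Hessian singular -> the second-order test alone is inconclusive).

Compute the Hessian H = grad^2 f:
  H = [[-9, -9], [-9, -9]]
Verify stationarity: grad f(x*) = H x* + g = (0, 0).
Eigenvalues of H: -18, 0.
H has a zero eigenvalue (singular; negative semidefinite but not definite), so H is neither positive definite, negative definite, nor indefinite. The second-order test alone is inconclusive -> degen.
(Indeed, f is constant along the null direction of H through x*, so x* is not a strict local extremum.)

degen


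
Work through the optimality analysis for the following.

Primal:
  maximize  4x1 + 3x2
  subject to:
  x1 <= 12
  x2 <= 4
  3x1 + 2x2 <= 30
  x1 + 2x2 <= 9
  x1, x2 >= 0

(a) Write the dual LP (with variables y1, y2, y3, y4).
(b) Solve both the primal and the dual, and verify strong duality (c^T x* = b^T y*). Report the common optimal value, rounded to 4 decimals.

The standard primal-dual pair for 'max c^T x s.t. A x <= b, x >= 0' is:
  Dual:  min b^T y  s.t.  A^T y >= c,  y >= 0.

So the dual LP is:
  minimize  12y1 + 4y2 + 30y3 + 9y4
  subject to:
    y1 + 3y3 + y4 >= 4
    y2 + 2y3 + 2y4 >= 3
    y1, y2, y3, y4 >= 0

Solving the primal: x* = (9, 0).
  primal value c^T x* = 36.
Solving the dual: y* = (0, 0, 0, 4).
  dual value b^T y* = 36.
Strong duality: c^T x* = b^T y*. Confirmed.

36


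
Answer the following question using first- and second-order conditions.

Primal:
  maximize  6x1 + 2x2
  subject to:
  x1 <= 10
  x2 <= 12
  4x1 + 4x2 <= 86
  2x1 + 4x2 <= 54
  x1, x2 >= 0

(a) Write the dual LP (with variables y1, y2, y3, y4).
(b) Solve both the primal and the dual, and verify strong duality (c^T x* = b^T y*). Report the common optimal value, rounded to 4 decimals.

The standard primal-dual pair for 'max c^T x s.t. A x <= b, x >= 0' is:
  Dual:  min b^T y  s.t.  A^T y >= c,  y >= 0.

So the dual LP is:
  minimize  10y1 + 12y2 + 86y3 + 54y4
  subject to:
    y1 + 4y3 + 2y4 >= 6
    y2 + 4y3 + 4y4 >= 2
    y1, y2, y3, y4 >= 0

Solving the primal: x* = (10, 8.5).
  primal value c^T x* = 77.
Solving the dual: y* = (5, 0, 0, 0.5).
  dual value b^T y* = 77.
Strong duality: c^T x* = b^T y*. Confirmed.

77


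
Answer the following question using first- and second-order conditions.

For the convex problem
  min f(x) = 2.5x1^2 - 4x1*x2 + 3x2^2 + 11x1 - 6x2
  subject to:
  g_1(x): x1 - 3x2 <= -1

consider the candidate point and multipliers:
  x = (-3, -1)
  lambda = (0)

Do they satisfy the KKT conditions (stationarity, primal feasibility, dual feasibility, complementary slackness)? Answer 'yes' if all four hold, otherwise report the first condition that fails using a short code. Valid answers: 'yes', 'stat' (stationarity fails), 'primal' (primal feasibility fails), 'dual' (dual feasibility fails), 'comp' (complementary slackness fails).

Gradient of f: grad f(x) = Q x + c = (0, 0)
Constraint values g_i(x) = a_i^T x - b_i:
  g_1((-3, -1)) = 1
Stationarity residual: grad f(x) + sum_i lambda_i a_i = (0, 0)
  -> stationarity OK
Primal feasibility (all g_i <= 0): FAILS
Dual feasibility (all lambda_i >= 0): OK
Complementary slackness (lambda_i * g_i(x) = 0 for all i): OK

Verdict: the first failing condition is primal_feasibility -> primal.

primal


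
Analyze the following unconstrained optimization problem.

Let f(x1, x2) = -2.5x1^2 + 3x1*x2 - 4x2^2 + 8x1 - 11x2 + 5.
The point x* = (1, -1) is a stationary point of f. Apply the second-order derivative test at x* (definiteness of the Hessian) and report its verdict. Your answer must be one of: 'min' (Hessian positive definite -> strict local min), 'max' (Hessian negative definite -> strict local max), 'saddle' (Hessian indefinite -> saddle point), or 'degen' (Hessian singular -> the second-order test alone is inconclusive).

Compute the Hessian H = grad^2 f:
  H = [[-5, 3], [3, -8]]
Verify stationarity: grad f(x*) = H x* + g = (0, 0).
Eigenvalues of H: -9.8541, -3.1459.
Both eigenvalues < 0, so H is negative definite -> x* is a strict local max.

max


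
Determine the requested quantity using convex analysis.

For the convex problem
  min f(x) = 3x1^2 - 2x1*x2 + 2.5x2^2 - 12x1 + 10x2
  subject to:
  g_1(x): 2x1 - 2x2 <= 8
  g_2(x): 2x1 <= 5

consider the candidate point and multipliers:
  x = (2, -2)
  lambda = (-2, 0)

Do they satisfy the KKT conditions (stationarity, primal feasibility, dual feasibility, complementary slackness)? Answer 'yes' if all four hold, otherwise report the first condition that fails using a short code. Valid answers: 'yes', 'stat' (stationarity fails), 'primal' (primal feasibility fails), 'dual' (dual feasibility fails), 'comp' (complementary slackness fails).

Gradient of f: grad f(x) = Q x + c = (4, -4)
Constraint values g_i(x) = a_i^T x - b_i:
  g_1((2, -2)) = 0
  g_2((2, -2)) = -1
Stationarity residual: grad f(x) + sum_i lambda_i a_i = (0, 0)
  -> stationarity OK
Primal feasibility (all g_i <= 0): OK
Dual feasibility (all lambda_i >= 0): FAILS
Complementary slackness (lambda_i * g_i(x) = 0 for all i): OK

Verdict: the first failing condition is dual_feasibility -> dual.

dual


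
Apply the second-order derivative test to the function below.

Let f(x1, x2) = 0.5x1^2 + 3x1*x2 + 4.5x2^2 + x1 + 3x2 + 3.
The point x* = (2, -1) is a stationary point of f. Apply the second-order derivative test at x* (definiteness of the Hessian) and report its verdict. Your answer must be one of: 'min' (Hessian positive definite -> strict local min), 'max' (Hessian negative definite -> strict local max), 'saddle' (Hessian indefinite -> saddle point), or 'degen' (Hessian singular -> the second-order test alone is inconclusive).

Compute the Hessian H = grad^2 f:
  H = [[1, 3], [3, 9]]
Verify stationarity: grad f(x*) = H x* + g = (0, 0).
Eigenvalues of H: 0, 10.
H has a zero eigenvalue (singular; positive semidefinite but not definite), so H is neither positive definite, negative definite, nor indefinite. The second-order test alone is inconclusive -> degen.
(Indeed, f is constant along the null direction of H through x*, so x* is not a strict local extremum.)

degen


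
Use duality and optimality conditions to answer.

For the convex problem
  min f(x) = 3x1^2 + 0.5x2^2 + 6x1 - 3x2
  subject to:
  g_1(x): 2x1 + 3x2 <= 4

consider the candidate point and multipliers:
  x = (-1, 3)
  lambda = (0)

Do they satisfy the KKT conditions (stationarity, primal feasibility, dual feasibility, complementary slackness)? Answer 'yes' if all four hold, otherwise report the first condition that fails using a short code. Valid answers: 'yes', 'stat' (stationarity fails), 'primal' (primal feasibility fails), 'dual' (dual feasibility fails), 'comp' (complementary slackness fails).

Gradient of f: grad f(x) = Q x + c = (0, 0)
Constraint values g_i(x) = a_i^T x - b_i:
  g_1((-1, 3)) = 3
Stationarity residual: grad f(x) + sum_i lambda_i a_i = (0, 0)
  -> stationarity OK
Primal feasibility (all g_i <= 0): FAILS
Dual feasibility (all lambda_i >= 0): OK
Complementary slackness (lambda_i * g_i(x) = 0 for all i): OK

Verdict: the first failing condition is primal_feasibility -> primal.

primal


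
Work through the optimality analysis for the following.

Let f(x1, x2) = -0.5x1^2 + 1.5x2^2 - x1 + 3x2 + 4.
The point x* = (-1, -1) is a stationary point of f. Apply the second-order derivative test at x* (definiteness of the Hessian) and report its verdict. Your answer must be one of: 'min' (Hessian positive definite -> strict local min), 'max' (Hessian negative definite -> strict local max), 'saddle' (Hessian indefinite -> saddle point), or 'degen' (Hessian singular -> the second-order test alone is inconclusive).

Compute the Hessian H = grad^2 f:
  H = [[-1, 0], [0, 3]]
Verify stationarity: grad f(x*) = H x* + g = (0, 0).
Eigenvalues of H: -1, 3.
Eigenvalues have mixed signs, so H is indefinite -> x* is a saddle point.

saddle


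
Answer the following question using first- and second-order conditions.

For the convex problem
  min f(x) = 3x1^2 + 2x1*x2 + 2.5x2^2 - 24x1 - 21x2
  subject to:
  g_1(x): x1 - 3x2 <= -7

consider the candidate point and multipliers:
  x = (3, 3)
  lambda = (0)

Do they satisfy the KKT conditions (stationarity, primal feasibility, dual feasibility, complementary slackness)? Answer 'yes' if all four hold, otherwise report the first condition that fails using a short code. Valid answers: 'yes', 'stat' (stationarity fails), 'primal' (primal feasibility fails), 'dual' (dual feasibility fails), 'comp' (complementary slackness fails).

Gradient of f: grad f(x) = Q x + c = (0, 0)
Constraint values g_i(x) = a_i^T x - b_i:
  g_1((3, 3)) = 1
Stationarity residual: grad f(x) + sum_i lambda_i a_i = (0, 0)
  -> stationarity OK
Primal feasibility (all g_i <= 0): FAILS
Dual feasibility (all lambda_i >= 0): OK
Complementary slackness (lambda_i * g_i(x) = 0 for all i): OK

Verdict: the first failing condition is primal_feasibility -> primal.

primal


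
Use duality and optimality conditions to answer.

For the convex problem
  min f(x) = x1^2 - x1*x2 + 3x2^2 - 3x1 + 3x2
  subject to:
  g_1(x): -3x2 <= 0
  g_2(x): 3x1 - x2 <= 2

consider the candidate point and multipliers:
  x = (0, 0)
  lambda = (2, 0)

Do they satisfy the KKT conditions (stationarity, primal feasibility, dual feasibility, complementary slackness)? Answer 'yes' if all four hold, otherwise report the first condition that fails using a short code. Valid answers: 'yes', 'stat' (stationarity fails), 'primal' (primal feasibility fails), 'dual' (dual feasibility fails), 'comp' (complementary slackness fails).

Gradient of f: grad f(x) = Q x + c = (-3, 3)
Constraint values g_i(x) = a_i^T x - b_i:
  g_1((0, 0)) = 0
  g_2((0, 0)) = -2
Stationarity residual: grad f(x) + sum_i lambda_i a_i = (-3, -3)
  -> stationarity FAILS
Primal feasibility (all g_i <= 0): OK
Dual feasibility (all lambda_i >= 0): OK
Complementary slackness (lambda_i * g_i(x) = 0 for all i): OK

Verdict: the first failing condition is stationarity -> stat.

stat


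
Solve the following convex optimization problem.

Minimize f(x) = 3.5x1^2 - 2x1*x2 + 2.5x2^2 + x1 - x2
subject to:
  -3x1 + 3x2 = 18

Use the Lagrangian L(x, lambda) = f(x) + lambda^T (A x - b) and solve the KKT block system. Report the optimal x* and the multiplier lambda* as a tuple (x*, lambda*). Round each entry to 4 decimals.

Form the Lagrangian:
  L(x, lambda) = (1/2) x^T Q x + c^T x + lambda^T (A x - b)
Stationarity (grad_x L = 0): Q x + c + A^T lambda = 0.
Primal feasibility: A x = b.

This gives the KKT block system:
  [ Q   A^T ] [ x     ]   [-c ]
  [ A    0  ] [ lambda ] = [ b ]

Solving the linear system:
  x*      = (-2.25, 3.75)
  lambda* = (-7.4167)
  f(x*)   = 63.75

x* = (-2.25, 3.75), lambda* = (-7.4167)


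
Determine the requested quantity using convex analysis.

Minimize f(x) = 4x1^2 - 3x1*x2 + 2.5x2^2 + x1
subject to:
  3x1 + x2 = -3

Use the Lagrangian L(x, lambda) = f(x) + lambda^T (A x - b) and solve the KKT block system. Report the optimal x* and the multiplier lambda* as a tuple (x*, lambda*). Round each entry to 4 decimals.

Form the Lagrangian:
  L(x, lambda) = (1/2) x^T Q x + c^T x + lambda^T (A x - b)
Stationarity (grad_x L = 0): Q x + c + A^T lambda = 0.
Primal feasibility: A x = b.

This gives the KKT block system:
  [ Q   A^T ] [ x     ]   [-c ]
  [ A    0  ] [ lambda ] = [ b ]

Solving the linear system:
  x*      = (-0.7746, -0.6761)
  lambda* = (1.0563)
  f(x*)   = 1.1972

x* = (-0.7746, -0.6761), lambda* = (1.0563)


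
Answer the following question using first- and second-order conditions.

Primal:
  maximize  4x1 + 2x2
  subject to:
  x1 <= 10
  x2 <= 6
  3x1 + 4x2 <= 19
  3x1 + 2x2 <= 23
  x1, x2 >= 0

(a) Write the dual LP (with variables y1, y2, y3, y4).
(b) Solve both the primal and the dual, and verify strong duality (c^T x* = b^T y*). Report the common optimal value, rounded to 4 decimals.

The standard primal-dual pair for 'max c^T x s.t. A x <= b, x >= 0' is:
  Dual:  min b^T y  s.t.  A^T y >= c,  y >= 0.

So the dual LP is:
  minimize  10y1 + 6y2 + 19y3 + 23y4
  subject to:
    y1 + 3y3 + 3y4 >= 4
    y2 + 4y3 + 2y4 >= 2
    y1, y2, y3, y4 >= 0

Solving the primal: x* = (6.3333, 0).
  primal value c^T x* = 25.3333.
Solving the dual: y* = (0, 0, 1.3333, 0).
  dual value b^T y* = 25.3333.
Strong duality: c^T x* = b^T y*. Confirmed.

25.3333


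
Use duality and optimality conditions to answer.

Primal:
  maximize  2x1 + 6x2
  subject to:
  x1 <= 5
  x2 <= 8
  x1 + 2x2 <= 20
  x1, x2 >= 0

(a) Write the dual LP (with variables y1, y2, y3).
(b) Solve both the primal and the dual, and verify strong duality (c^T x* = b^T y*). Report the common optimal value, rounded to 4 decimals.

The standard primal-dual pair for 'max c^T x s.t. A x <= b, x >= 0' is:
  Dual:  min b^T y  s.t.  A^T y >= c,  y >= 0.

So the dual LP is:
  minimize  5y1 + 8y2 + 20y3
  subject to:
    y1 + y3 >= 2
    y2 + 2y3 >= 6
    y1, y2, y3 >= 0

Solving the primal: x* = (4, 8).
  primal value c^T x* = 56.
Solving the dual: y* = (0, 2, 2).
  dual value b^T y* = 56.
Strong duality: c^T x* = b^T y*. Confirmed.

56


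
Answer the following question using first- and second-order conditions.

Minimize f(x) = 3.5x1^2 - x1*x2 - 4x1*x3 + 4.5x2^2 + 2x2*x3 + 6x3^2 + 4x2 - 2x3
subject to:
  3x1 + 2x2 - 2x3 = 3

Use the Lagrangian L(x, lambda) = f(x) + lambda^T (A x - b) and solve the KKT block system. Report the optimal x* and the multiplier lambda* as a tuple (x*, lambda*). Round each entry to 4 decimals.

Form the Lagrangian:
  L(x, lambda) = (1/2) x^T Q x + c^T x + lambda^T (A x - b)
Stationarity (grad_x L = 0): Q x + c + A^T lambda = 0.
Primal feasibility: A x = b.

This gives the KKT block system:
  [ Q   A^T ] [ x     ]   [-c ]
  [ A    0  ] [ lambda ] = [ b ]

Solving the linear system:
  x*      = (1.0068, 0.1156, 0.1259)
  lambda* = (-2.1429)
  f(x*)   = 3.3197

x* = (1.0068, 0.1156, 0.1259), lambda* = (-2.1429)


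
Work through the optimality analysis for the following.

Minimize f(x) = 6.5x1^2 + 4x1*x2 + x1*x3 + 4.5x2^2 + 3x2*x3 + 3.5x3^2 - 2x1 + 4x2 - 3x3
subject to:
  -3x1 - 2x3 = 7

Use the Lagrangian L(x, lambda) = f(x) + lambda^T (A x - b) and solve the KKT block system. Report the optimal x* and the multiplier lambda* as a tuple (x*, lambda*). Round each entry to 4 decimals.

Form the Lagrangian:
  L(x, lambda) = (1/2) x^T Q x + c^T x + lambda^T (A x - b)
Stationarity (grad_x L = 0): Q x + c + A^T lambda = 0.
Primal feasibility: A x = b.

This gives the KKT block system:
  [ Q   A^T ] [ x     ]   [-c ]
  [ A    0  ] [ lambda ] = [ b ]

Solving the linear system:
  x*      = (-1.3758, 0.6458, -1.4363)
  lambda* = (-6.2462)
  f(x*)   = 26.6836

x* = (-1.3758, 0.6458, -1.4363), lambda* = (-6.2462)


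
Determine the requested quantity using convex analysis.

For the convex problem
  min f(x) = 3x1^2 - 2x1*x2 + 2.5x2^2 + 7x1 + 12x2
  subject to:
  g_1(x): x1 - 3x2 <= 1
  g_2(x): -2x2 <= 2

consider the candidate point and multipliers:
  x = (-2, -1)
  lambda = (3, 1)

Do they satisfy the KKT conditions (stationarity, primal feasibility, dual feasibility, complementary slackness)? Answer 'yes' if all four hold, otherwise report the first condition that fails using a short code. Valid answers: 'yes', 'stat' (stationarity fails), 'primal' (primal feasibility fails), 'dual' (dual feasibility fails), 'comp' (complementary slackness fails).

Gradient of f: grad f(x) = Q x + c = (-3, 11)
Constraint values g_i(x) = a_i^T x - b_i:
  g_1((-2, -1)) = 0
  g_2((-2, -1)) = 0
Stationarity residual: grad f(x) + sum_i lambda_i a_i = (0, 0)
  -> stationarity OK
Primal feasibility (all g_i <= 0): OK
Dual feasibility (all lambda_i >= 0): OK
Complementary slackness (lambda_i * g_i(x) = 0 for all i): OK

Verdict: yes, KKT holds.

yes


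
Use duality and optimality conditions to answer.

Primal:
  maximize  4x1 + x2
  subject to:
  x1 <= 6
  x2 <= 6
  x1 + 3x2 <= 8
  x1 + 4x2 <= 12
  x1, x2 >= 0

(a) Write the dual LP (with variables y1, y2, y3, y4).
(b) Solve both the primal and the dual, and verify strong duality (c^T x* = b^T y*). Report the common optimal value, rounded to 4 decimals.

The standard primal-dual pair for 'max c^T x s.t. A x <= b, x >= 0' is:
  Dual:  min b^T y  s.t.  A^T y >= c,  y >= 0.

So the dual LP is:
  minimize  6y1 + 6y2 + 8y3 + 12y4
  subject to:
    y1 + y3 + y4 >= 4
    y2 + 3y3 + 4y4 >= 1
    y1, y2, y3, y4 >= 0

Solving the primal: x* = (6, 0.6667).
  primal value c^T x* = 24.6667.
Solving the dual: y* = (3.6667, 0, 0.3333, 0).
  dual value b^T y* = 24.6667.
Strong duality: c^T x* = b^T y*. Confirmed.

24.6667


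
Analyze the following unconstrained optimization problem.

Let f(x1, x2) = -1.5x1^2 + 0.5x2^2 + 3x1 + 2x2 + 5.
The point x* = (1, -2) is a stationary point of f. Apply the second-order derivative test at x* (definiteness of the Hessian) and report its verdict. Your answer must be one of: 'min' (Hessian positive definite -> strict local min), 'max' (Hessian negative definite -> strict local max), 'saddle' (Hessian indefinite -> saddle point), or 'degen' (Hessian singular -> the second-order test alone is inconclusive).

Compute the Hessian H = grad^2 f:
  H = [[-3, 0], [0, 1]]
Verify stationarity: grad f(x*) = H x* + g = (0, 0).
Eigenvalues of H: -3, 1.
Eigenvalues have mixed signs, so H is indefinite -> x* is a saddle point.

saddle


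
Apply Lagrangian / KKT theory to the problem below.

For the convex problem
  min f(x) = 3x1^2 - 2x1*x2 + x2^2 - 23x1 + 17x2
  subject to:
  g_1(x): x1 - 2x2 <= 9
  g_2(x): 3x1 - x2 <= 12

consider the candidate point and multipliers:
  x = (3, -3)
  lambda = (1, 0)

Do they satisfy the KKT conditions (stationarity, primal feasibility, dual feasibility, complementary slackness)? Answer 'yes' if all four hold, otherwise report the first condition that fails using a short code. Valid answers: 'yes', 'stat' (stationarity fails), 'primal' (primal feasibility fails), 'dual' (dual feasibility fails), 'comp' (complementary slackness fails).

Gradient of f: grad f(x) = Q x + c = (1, 5)
Constraint values g_i(x) = a_i^T x - b_i:
  g_1((3, -3)) = 0
  g_2((3, -3)) = 0
Stationarity residual: grad f(x) + sum_i lambda_i a_i = (2, 3)
  -> stationarity FAILS
Primal feasibility (all g_i <= 0): OK
Dual feasibility (all lambda_i >= 0): OK
Complementary slackness (lambda_i * g_i(x) = 0 for all i): OK

Verdict: the first failing condition is stationarity -> stat.

stat


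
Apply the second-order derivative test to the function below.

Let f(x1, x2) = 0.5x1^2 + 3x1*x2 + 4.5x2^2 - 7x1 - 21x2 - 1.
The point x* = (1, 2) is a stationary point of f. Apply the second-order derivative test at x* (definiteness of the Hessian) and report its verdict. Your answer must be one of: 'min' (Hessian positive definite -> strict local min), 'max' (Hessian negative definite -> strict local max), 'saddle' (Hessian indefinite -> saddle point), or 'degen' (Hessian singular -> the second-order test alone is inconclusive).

Compute the Hessian H = grad^2 f:
  H = [[1, 3], [3, 9]]
Verify stationarity: grad f(x*) = H x* + g = (0, 0).
Eigenvalues of H: 0, 10.
H has a zero eigenvalue (singular; positive semidefinite but not definite), so H is neither positive definite, negative definite, nor indefinite. The second-order test alone is inconclusive -> degen.
(Indeed, f is constant along the null direction of H through x*, so x* is not a strict local extremum.)

degen


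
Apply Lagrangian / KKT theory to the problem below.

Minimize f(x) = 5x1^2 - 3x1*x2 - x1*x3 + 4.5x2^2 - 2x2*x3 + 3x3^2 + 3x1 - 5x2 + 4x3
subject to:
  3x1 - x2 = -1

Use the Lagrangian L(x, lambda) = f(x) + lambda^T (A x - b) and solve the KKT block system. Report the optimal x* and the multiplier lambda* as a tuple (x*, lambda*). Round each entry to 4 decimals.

Form the Lagrangian:
  L(x, lambda) = (1/2) x^T Q x + c^T x + lambda^T (A x - b)
Stationarity (grad_x L = 0): Q x + c + A^T lambda = 0.
Primal feasibility: A x = b.

This gives the KKT block system:
  [ Q   A^T ] [ x     ]   [-c ]
  [ A    0  ] [ lambda ] = [ b ]

Solving the linear system:
  x*      = (-0.2211, 0.3368, -0.5913)
  lambda* = (-0.1234)
  f(x*)   = -2.4177

x* = (-0.2211, 0.3368, -0.5913), lambda* = (-0.1234)


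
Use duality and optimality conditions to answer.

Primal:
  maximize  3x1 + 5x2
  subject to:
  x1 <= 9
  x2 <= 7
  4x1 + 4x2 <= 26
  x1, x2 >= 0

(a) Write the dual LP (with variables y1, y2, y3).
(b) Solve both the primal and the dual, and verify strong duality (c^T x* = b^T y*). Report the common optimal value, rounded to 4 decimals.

The standard primal-dual pair for 'max c^T x s.t. A x <= b, x >= 0' is:
  Dual:  min b^T y  s.t.  A^T y >= c,  y >= 0.

So the dual LP is:
  minimize  9y1 + 7y2 + 26y3
  subject to:
    y1 + 4y3 >= 3
    y2 + 4y3 >= 5
    y1, y2, y3 >= 0

Solving the primal: x* = (0, 6.5).
  primal value c^T x* = 32.5.
Solving the dual: y* = (0, 0, 1.25).
  dual value b^T y* = 32.5.
Strong duality: c^T x* = b^T y*. Confirmed.

32.5


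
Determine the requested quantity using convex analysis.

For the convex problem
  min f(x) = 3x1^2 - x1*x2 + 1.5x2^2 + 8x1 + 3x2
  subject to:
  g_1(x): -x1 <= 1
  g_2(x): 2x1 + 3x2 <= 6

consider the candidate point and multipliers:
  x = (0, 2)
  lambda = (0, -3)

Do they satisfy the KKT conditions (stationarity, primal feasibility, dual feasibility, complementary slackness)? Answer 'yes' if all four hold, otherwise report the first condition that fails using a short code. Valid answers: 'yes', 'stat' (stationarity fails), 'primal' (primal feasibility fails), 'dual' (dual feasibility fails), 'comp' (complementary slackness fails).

Gradient of f: grad f(x) = Q x + c = (6, 9)
Constraint values g_i(x) = a_i^T x - b_i:
  g_1((0, 2)) = -1
  g_2((0, 2)) = 0
Stationarity residual: grad f(x) + sum_i lambda_i a_i = (0, 0)
  -> stationarity OK
Primal feasibility (all g_i <= 0): OK
Dual feasibility (all lambda_i >= 0): FAILS
Complementary slackness (lambda_i * g_i(x) = 0 for all i): OK

Verdict: the first failing condition is dual_feasibility -> dual.

dual


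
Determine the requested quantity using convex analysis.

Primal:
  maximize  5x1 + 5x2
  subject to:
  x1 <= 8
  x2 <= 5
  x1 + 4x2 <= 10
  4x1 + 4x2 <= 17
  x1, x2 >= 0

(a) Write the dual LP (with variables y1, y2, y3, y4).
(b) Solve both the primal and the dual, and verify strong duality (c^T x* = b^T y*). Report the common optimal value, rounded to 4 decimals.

The standard primal-dual pair for 'max c^T x s.t. A x <= b, x >= 0' is:
  Dual:  min b^T y  s.t.  A^T y >= c,  y >= 0.

So the dual LP is:
  minimize  8y1 + 5y2 + 10y3 + 17y4
  subject to:
    y1 + y3 + 4y4 >= 5
    y2 + 4y3 + 4y4 >= 5
    y1, y2, y3, y4 >= 0

Solving the primal: x* = (4.25, 0).
  primal value c^T x* = 21.25.
Solving the dual: y* = (0, 0, 0, 1.25).
  dual value b^T y* = 21.25.
Strong duality: c^T x* = b^T y*. Confirmed.

21.25


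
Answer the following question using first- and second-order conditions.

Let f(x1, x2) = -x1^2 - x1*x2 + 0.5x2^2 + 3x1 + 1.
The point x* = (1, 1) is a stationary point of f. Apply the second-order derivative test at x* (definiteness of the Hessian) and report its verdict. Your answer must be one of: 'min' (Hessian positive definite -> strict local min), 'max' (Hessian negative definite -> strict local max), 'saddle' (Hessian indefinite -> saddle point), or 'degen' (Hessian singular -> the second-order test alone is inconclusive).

Compute the Hessian H = grad^2 f:
  H = [[-2, -1], [-1, 1]]
Verify stationarity: grad f(x*) = H x* + g = (0, 0).
Eigenvalues of H: -2.3028, 1.3028.
Eigenvalues have mixed signs, so H is indefinite -> x* is a saddle point.

saddle


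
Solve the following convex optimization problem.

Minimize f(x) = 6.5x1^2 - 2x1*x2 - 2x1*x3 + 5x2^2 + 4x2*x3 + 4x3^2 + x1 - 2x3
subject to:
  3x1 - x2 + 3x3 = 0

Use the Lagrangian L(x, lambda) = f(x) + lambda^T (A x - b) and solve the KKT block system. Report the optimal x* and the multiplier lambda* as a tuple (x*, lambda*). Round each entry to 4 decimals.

Form the Lagrangian:
  L(x, lambda) = (1/2) x^T Q x + c^T x + lambda^T (A x - b)
Stationarity (grad_x L = 0): Q x + c + A^T lambda = 0.
Primal feasibility: A x = b.

This gives the KKT block system:
  [ Q   A^T ] [ x     ]   [-c ]
  [ A    0  ] [ lambda ] = [ b ]

Solving the linear system:
  x*      = (-0.1368, -0.045, 0.1218)
  lambda* = (0.3107)
  f(x*)   = -0.1902

x* = (-0.1368, -0.045, 0.1218), lambda* = (0.3107)


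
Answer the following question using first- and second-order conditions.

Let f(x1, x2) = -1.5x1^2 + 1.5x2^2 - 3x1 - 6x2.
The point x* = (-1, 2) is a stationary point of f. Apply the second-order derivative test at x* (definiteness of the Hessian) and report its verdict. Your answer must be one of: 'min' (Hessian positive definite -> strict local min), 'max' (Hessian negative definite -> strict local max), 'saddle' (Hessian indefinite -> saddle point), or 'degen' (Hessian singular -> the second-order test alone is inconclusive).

Compute the Hessian H = grad^2 f:
  H = [[-3, 0], [0, 3]]
Verify stationarity: grad f(x*) = H x* + g = (0, 0).
Eigenvalues of H: -3, 3.
Eigenvalues have mixed signs, so H is indefinite -> x* is a saddle point.

saddle


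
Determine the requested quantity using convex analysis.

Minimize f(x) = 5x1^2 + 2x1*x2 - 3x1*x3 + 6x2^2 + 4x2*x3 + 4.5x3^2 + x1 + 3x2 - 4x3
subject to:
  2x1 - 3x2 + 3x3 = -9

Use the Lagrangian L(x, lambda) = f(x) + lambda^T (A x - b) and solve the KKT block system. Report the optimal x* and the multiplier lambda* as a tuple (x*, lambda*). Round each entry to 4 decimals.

Form the Lagrangian:
  L(x, lambda) = (1/2) x^T Q x + c^T x + lambda^T (A x - b)
Stationarity (grad_x L = 0): Q x + c + A^T lambda = 0.
Primal feasibility: A x = b.

This gives the KKT block system:
  [ Q   A^T ] [ x     ]   [-c ]
  [ A    0  ] [ lambda ] = [ b ]

Solving the linear system:
  x*      = (-1.1729, 0.9883, -1.2297)
  lambda* = (2.5318)
  f(x*)   = 14.7484

x* = (-1.1729, 0.9883, -1.2297), lambda* = (2.5318)
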